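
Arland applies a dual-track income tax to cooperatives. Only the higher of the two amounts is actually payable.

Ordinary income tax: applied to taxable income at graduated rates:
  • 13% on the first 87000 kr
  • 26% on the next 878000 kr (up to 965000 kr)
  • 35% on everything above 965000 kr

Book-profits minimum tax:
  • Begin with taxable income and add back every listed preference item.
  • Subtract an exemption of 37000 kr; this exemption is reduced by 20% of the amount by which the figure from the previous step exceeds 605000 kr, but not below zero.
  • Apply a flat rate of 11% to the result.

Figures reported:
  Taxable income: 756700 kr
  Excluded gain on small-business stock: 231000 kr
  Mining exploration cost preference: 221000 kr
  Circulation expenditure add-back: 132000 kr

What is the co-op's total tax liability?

Ordinary income tax:
  87000 kr × 13% = 11310 kr
  669700 kr × 26% = 174122 kr
  → 185432 kr

Book-profits minimum tax:
  Adjusted income: 756700 kr + 231000 kr + 221000 kr + 132000 kr = 1340700 kr
  Exemption: 20% × (1340700 kr − 605000 kr) = 147140 kr ≥ 37000 kr, so the exemption is fully phased out
  Base: 1340700 kr − 0 kr = 1340700 kr
  1340700 kr × 11% = 147477 kr

185432 kr > 147477 kr, so the ordinary income tax governs.

185432 kr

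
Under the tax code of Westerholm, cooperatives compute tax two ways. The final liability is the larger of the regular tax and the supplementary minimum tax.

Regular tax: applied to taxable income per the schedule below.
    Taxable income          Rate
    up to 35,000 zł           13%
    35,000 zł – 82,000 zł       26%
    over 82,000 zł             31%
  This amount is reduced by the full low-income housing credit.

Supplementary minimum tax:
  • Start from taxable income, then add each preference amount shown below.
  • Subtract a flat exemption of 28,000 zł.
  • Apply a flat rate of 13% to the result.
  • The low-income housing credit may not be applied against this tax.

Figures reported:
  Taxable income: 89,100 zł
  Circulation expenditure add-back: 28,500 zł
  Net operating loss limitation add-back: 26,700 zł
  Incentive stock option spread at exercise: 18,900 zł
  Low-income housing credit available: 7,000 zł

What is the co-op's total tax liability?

Supplementary minimum tax:
  Adjusted income: 89,100 zł + 28,500 zł + 26,700 zł + 18,900 zł = 163,200 zł
  Less exemption 28,000 zł → base 135,200 zł
  135,200 zł × 13% = 17,576 zł

Regular tax:
  35,000 zł × 13% = 4,550 zł
  47,000 zł × 26% = 12,220 zł
  7,100 zł × 31% = 2,201 zł
  → 18,971 zł
  Less low-income housing credit 7,000 zł → 11,971 zł

17,576 zł > 11,971 zł, so the supplementary minimum tax is the binding amount.

17,576 zł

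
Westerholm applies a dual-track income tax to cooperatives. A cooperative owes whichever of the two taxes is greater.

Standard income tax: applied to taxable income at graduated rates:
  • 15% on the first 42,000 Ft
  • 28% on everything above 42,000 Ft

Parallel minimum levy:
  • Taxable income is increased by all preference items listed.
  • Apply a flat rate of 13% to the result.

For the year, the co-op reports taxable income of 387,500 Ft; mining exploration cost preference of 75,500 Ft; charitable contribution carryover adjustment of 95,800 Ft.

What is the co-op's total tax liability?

Parallel minimum levy:
  Adjusted income: 387,500 Ft + 75,500 Ft + 95,800 Ft = 558,800 Ft
  558,800 Ft × 13% = 72,644 Ft

Standard income tax:
  42,000 Ft × 15% = 6,300 Ft
  345,500 Ft × 28% = 96,740 Ft
  → 103,040 Ft

103,040 Ft > 72,644 Ft, so the standard income tax governs.

103,040 Ft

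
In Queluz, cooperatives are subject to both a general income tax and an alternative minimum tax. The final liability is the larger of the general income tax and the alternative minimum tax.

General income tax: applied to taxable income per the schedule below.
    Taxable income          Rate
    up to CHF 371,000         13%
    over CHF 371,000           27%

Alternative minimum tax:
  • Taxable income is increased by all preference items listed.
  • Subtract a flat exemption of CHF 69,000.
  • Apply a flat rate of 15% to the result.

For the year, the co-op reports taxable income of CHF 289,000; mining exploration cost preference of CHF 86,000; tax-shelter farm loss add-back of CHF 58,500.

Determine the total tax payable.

CHF 54,675

General income tax:
  CHF 289,000 × 13% = CHF 37,570

Alternative minimum tax:
  Adjusted income: CHF 289,000 + CHF 86,000 + CHF 58,500 = CHF 433,500
  Less exemption CHF 69,000 → base CHF 364,500
  CHF 364,500 × 15% = CHF 54,675

CHF 54,675 > CHF 37,570, so the alternative minimum tax is the binding amount.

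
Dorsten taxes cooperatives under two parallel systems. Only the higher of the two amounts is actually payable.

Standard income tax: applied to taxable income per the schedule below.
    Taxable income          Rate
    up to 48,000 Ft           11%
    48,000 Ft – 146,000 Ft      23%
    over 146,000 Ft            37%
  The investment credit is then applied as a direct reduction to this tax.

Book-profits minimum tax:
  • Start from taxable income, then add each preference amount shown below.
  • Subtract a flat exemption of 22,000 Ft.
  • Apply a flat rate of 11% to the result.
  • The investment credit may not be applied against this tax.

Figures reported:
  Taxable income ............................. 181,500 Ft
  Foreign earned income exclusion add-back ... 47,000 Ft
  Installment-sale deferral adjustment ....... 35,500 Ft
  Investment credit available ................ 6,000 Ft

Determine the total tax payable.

Book-profits minimum tax:
  Adjusted income: 181,500 Ft + 47,000 Ft + 35,500 Ft = 264,000 Ft
  Less exemption 22,000 Ft → base 242,000 Ft
  242,000 Ft × 11% = 26,620 Ft

Standard income tax:
  48,000 Ft × 11% = 5,280 Ft
  98,000 Ft × 23% = 22,540 Ft
  35,500 Ft × 37% = 13,135 Ft
  → 40,955 Ft
  Less investment credit 6,000 Ft → 34,955 Ft

34,955 Ft > 26,620 Ft, so the standard income tax governs.

34,955 Ft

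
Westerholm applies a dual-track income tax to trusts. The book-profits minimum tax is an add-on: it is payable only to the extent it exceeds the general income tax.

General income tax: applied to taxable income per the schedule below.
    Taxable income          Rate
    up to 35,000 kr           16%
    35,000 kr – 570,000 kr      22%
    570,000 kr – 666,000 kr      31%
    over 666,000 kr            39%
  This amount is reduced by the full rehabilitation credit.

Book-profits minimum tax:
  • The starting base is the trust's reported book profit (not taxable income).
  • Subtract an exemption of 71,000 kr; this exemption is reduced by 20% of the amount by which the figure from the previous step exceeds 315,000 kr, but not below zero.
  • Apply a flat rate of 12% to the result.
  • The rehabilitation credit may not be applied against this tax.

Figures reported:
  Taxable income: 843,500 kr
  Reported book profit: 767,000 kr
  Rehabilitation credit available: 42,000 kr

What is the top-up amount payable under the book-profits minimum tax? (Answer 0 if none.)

General income tax:
  35,000 kr × 16% = 5,600 kr
  535,000 kr × 22% = 117,700 kr
  96,000 kr × 31% = 29,760 kr
  177,500 kr × 39% = 69,225 kr
  → 222,285 kr
  Less rehabilitation credit 42,000 kr → 180,285 kr

Book-profits minimum tax:
  Base (reported book profit): 767,000 kr
  Exemption: 20% × (767,000 kr − 315,000 kr) = 90,400 kr ≥ 71,000 kr, so the exemption is fully phased out
  Base: 767,000 kr − 0 kr = 767,000 kr
  767,000 kr × 12% = 92,040 kr

92,040 kr ≤ 180,285 kr, so no add-on is due.

0 kr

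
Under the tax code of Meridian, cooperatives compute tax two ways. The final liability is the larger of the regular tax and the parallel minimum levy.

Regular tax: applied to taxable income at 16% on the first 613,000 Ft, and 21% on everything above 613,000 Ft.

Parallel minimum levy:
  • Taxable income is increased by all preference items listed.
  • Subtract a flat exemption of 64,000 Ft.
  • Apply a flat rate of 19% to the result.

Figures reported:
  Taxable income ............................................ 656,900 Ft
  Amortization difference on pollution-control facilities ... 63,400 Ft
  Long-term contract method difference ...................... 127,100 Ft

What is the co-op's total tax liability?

Regular tax:
  613,000 Ft × 16% = 98,080 Ft
  43,900 Ft × 21% = 9,219 Ft
  → 107,299 Ft

Parallel minimum levy:
  Adjusted income: 656,900 Ft + 63,400 Ft + 127,100 Ft = 847,400 Ft
  Less exemption 64,000 Ft → base 783,400 Ft
  783,400 Ft × 19% = 148,846 Ft

148,846 Ft > 107,299 Ft, so the parallel minimum levy is the binding amount.

148,846 Ft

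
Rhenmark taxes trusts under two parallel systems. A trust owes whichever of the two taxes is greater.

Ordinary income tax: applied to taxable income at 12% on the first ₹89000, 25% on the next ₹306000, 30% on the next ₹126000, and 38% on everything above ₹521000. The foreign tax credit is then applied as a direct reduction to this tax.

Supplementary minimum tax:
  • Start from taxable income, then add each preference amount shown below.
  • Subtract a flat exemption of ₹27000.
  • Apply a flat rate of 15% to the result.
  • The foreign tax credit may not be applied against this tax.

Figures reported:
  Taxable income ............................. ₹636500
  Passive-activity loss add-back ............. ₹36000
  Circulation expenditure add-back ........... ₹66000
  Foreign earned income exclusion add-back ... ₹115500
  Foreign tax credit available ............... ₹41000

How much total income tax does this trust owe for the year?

₹127870

Ordinary income tax:
  ₹89000 × 12% = ₹10680
  ₹306000 × 25% = ₹76500
  ₹126000 × 30% = ₹37800
  ₹115500 × 38% = ₹43890
  → ₹168870
  Less foreign tax credit ₹41000 → ₹127870

Supplementary minimum tax:
  Adjusted income: ₹636500 + ₹36000 + ₹66000 + ₹115500 = ₹854000
  Less exemption ₹27000 → base ₹827000
  ₹827000 × 15% = ₹124050

₹127870 > ₹124050, so the ordinary income tax governs.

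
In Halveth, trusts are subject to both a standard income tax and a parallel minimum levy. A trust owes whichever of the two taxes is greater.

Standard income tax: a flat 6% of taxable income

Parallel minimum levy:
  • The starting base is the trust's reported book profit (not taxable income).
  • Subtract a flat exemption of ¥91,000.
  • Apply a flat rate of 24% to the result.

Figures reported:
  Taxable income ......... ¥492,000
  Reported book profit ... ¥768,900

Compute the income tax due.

¥162,696

Parallel minimum levy:
  Base (reported book profit): ¥768,900
  Less exemption ¥91,000 → base ¥677,900
  ¥677,900 × 24% = ¥162,696

Standard income tax:
  ¥492,000 × 6% = ¥29,520

¥162,696 > ¥29,520, so the parallel minimum levy is the binding amount.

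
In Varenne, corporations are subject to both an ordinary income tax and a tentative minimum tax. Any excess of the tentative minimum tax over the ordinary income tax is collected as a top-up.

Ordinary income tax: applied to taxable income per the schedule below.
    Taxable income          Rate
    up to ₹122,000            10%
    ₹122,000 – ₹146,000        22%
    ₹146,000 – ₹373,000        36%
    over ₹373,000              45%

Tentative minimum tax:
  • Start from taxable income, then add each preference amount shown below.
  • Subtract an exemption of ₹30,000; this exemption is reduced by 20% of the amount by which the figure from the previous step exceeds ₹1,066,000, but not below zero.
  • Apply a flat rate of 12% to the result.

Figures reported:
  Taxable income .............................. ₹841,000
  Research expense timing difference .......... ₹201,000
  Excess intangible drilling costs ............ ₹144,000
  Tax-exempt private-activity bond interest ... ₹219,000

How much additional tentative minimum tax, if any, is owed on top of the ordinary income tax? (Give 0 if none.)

₹0

Tentative minimum tax:
  Adjusted income: ₹841,000 + ₹201,000 + ₹144,000 + ₹219,000 = ₹1,405,000
  Exemption: 20% × (₹1,405,000 − ₹1,066,000) = ₹67,800 ≥ ₹30,000, so the exemption is fully phased out
  Base: ₹1,405,000 − ₹0 = ₹1,405,000
  ₹1,405,000 × 12% = ₹168,600

Ordinary income tax:
  ₹122,000 × 10% = ₹12,200
  ₹24,000 × 22% = ₹5,280
  ₹227,000 × 36% = ₹81,720
  ₹468,000 × 45% = ₹210,600
  → ₹309,800

₹168,600 ≤ ₹309,800, so no add-on is due.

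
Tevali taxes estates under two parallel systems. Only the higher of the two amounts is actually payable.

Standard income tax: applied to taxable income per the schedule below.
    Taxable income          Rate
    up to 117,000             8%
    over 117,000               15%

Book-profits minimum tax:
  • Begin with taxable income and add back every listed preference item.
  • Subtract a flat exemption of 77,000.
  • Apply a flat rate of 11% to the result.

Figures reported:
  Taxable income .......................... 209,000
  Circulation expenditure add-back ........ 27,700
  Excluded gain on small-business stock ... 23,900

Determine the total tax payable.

23,160

Book-profits minimum tax:
  Adjusted income: 209,000 + 27,700 + 23,900 = 260,600
  Less exemption 77,000 → base 183,600
  183,600 × 11% = 20,196

Standard income tax:
  117,000 × 8% = 9,360
  92,000 × 15% = 13,800
  → 23,160

23,160 > 20,196, so the standard income tax governs.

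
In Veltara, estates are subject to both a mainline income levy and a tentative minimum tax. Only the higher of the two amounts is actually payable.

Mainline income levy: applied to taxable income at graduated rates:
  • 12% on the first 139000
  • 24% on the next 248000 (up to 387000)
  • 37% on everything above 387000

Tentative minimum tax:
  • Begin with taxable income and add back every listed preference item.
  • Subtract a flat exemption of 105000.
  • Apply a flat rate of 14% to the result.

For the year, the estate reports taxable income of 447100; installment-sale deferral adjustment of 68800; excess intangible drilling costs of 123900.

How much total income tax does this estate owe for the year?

Mainline income levy:
  139000 × 12% = 16680
  248000 × 24% = 59520
  60100 × 37% = 22237
  → 98437

Tentative minimum tax:
  Adjusted income: 447100 + 68800 + 123900 = 639800
  Less exemption 105000 → base 534800
  534800 × 14% = 74872

98437 > 74872, so the mainline income levy governs.

98437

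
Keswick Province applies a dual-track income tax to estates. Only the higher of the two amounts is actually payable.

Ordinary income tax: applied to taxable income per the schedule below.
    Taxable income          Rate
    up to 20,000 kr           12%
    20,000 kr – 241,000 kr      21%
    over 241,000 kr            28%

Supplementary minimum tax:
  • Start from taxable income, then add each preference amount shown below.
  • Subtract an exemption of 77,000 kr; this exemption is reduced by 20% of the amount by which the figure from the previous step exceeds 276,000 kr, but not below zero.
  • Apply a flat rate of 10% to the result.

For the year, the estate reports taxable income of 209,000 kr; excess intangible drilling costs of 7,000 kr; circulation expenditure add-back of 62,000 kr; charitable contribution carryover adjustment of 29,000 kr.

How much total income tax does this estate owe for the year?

42,090 kr

Supplementary minimum tax:
  Adjusted income: 209,000 kr + 7,000 kr + 62,000 kr + 29,000 kr = 307,000 kr
  Exemption: 77,000 kr − 20% × (307,000 kr − 276,000 kr) = 77,000 kr − 6,200 kr = 70,800 kr
  Base: 307,000 kr − 70,800 kr = 236,200 kr
  236,200 kr × 10% = 23,620 kr

Ordinary income tax:
  20,000 kr × 12% = 2,400 kr
  189,000 kr × 21% = 39,690 kr
  → 42,090 kr

42,090 kr > 23,620 kr, so the ordinary income tax governs.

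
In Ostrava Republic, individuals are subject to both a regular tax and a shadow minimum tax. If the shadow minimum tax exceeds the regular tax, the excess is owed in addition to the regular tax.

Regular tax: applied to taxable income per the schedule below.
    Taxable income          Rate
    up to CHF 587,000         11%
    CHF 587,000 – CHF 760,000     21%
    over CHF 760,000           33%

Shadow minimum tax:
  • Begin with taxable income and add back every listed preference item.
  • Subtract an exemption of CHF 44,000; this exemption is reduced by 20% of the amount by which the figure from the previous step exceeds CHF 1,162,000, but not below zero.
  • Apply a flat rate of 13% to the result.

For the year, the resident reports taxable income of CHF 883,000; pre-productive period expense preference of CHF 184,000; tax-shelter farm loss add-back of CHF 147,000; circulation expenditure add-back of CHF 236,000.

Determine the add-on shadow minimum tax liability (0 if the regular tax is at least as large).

Regular tax:
  CHF 587,000 × 11% = CHF 64,570
  CHF 173,000 × 21% = CHF 36,330
  CHF 123,000 × 33% = CHF 40,590
  → CHF 141,490

Shadow minimum tax:
  Adjusted income: CHF 883,000 + CHF 184,000 + CHF 147,000 + CHF 236,000 = CHF 1,450,000
  Exemption: 20% × (CHF 1,450,000 − CHF 1,162,000) = CHF 57,600 ≥ CHF 44,000, so the exemption is fully phased out
  Base: CHF 1,450,000 − CHF 0 = CHF 1,450,000
  CHF 1,450,000 × 13% = CHF 188,500

Excess of shadow minimum tax over regular tax: CHF 188,500 − CHF 141,490 = CHF 47,010.

CHF 47,010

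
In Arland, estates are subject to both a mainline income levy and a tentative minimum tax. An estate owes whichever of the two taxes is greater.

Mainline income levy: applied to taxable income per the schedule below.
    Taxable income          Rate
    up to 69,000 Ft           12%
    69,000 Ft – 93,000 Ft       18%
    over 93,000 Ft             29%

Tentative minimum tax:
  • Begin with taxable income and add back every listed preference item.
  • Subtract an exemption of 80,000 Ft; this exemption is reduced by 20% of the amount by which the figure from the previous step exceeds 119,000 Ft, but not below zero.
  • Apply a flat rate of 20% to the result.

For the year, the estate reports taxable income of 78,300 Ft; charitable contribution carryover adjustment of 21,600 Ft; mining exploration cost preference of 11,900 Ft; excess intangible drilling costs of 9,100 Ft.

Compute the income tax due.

Tentative minimum tax:
  Adjusted income: 78,300 Ft + 21,600 Ft + 11,900 Ft + 9,100 Ft = 120,900 Ft
  Exemption: 80,000 Ft − 20% × (120,900 Ft − 119,000 Ft) = 80,000 Ft − 380 Ft = 79,620 Ft
  Base: 120,900 Ft − 79,620 Ft = 41,280 Ft
  41,280 Ft × 20% = 8,256 Ft

Mainline income levy:
  69,000 Ft × 12% = 8,280 Ft
  9,300 Ft × 18% = 1,674 Ft
  → 9,954 Ft

9,954 Ft > 8,256 Ft, so the mainline income levy governs.

9,954 Ft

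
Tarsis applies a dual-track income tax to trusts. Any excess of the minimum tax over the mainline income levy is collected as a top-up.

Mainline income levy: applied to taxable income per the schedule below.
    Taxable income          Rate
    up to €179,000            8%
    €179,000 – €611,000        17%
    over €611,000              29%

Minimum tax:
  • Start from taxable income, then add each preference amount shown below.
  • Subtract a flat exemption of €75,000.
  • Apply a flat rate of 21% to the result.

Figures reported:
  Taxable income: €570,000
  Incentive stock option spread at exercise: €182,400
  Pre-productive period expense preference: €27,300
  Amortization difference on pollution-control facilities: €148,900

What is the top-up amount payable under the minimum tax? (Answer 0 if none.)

Minimum tax:
  Adjusted income: €570,000 + €182,400 + €27,300 + €148,900 = €928,600
  Less exemption €75,000 → base €853,600
  €853,600 × 21% = €179,256

Mainline income levy:
  €179,000 × 8% = €14,320
  €391,000 × 17% = €66,470
  → €80,790

Excess of minimum tax over mainline income levy: €179,256 − €80,790 = €98,466.

€98,466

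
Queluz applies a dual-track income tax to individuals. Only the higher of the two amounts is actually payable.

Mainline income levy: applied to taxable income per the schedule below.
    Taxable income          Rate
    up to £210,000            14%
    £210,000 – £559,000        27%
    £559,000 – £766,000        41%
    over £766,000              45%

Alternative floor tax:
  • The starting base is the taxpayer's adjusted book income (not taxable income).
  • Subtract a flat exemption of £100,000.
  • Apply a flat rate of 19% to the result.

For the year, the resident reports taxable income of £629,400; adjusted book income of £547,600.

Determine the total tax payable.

£152,494

Alternative floor tax:
  Base (adjusted book income): £547,600
  Less exemption £100,000 → base £447,600
  £447,600 × 19% = £85,044

Mainline income levy:
  £210,000 × 14% = £29,400
  £349,000 × 27% = £94,230
  £70,400 × 41% = £28,864
  → £152,494

£152,494 > £85,044, so the mainline income levy governs.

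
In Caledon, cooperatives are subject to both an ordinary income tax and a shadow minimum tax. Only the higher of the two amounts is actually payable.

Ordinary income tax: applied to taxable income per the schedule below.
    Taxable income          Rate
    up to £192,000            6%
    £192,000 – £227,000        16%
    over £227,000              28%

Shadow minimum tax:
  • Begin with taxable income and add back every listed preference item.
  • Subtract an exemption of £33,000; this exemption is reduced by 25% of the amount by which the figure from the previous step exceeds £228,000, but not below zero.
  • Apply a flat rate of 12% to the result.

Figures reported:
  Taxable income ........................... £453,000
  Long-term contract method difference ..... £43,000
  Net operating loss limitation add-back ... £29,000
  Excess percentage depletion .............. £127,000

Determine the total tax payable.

Shadow minimum tax:
  Adjusted income: £453,000 + £43,000 + £29,000 + £127,000 = £652,000
  Exemption: 25% × (£652,000 − £228,000) = £106,000 ≥ £33,000, so the exemption is fully phased out
  Base: £652,000 − £0 = £652,000
  £652,000 × 12% = £78,240

Ordinary income tax:
  £192,000 × 6% = £11,520
  £35,000 × 16% = £5,600
  £226,000 × 28% = £63,280
  → £80,400

£80,400 > £78,240, so the ordinary income tax governs.

£80,400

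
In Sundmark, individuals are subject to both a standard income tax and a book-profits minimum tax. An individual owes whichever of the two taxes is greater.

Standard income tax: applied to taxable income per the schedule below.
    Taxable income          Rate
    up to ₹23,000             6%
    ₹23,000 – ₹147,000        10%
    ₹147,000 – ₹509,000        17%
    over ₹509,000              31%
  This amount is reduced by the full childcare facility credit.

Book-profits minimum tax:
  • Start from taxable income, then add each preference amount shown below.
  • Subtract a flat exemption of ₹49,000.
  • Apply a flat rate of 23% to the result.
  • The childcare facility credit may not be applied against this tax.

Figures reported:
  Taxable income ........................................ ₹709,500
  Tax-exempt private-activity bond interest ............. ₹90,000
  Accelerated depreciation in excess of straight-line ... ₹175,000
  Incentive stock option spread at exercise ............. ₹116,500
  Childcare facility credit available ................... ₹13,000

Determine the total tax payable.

₹239,660

Book-profits minimum tax:
  Adjusted income: ₹709,500 + ₹90,000 + ₹175,000 + ₹116,500 = ₹1,091,000
  Less exemption ₹49,000 → base ₹1,042,000
  ₹1,042,000 × 23% = ₹239,660

Standard income tax:
  ₹23,000 × 6% = ₹1,380
  ₹124,000 × 10% = ₹12,400
  ₹362,000 × 17% = ₹61,540
  ₹200,500 × 31% = ₹62,155
  → ₹137,475
  Less childcare facility credit ₹13,000 → ₹124,475

₹239,660 > ₹124,475, so the book-profits minimum tax is the binding amount.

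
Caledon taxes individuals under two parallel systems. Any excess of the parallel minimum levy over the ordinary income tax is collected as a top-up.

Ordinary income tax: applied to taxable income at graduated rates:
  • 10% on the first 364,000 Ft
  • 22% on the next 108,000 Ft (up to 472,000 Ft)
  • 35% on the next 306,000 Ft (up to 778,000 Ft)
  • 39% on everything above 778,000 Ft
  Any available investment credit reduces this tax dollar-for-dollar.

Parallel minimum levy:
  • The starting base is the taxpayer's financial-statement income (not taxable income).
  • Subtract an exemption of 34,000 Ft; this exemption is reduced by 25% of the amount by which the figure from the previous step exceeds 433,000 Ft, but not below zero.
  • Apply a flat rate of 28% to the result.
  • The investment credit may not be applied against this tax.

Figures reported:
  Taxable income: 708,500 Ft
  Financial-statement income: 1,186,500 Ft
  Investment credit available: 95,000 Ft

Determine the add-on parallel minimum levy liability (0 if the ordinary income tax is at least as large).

284,285 Ft

Parallel minimum levy:
  Base (financial-statement income): 1,186,500 Ft
  Exemption: 25% × (1,186,500 Ft − 433,000 Ft) = 188,375 Ft ≥ 34,000 Ft, so the exemption is fully phased out
  Base: 1,186,500 Ft − 0 Ft = 1,186,500 Ft
  1,186,500 Ft × 28% = 332,220 Ft

Ordinary income tax:
  364,000 Ft × 10% = 36,400 Ft
  108,000 Ft × 22% = 23,760 Ft
  236,500 Ft × 35% = 82,775 Ft
  → 142,935 Ft
  Less investment credit 95,000 Ft → 47,935 Ft

Excess of parallel minimum levy over ordinary income tax: 332,220 Ft − 47,935 Ft = 284,285 Ft.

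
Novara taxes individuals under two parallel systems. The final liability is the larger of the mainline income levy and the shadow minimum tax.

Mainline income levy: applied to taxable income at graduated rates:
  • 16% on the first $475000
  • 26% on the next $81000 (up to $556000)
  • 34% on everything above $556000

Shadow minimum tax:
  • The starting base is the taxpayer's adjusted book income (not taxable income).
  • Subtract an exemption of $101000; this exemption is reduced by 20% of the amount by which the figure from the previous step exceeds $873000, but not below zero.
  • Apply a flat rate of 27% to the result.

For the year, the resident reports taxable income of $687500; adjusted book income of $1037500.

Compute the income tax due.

$261738

Shadow minimum tax:
  Base (adjusted book income): $1037500
  Exemption: $101000 − 20% × ($1037500 − $873000) = $101000 − $32900 = $68100
  Base: $1037500 − $68100 = $969400
  $969400 × 27% = $261738

Mainline income levy:
  $475000 × 16% = $76000
  $81000 × 26% = $21060
  $131500 × 34% = $44710
  → $141770

$261738 > $141770, so the shadow minimum tax is the binding amount.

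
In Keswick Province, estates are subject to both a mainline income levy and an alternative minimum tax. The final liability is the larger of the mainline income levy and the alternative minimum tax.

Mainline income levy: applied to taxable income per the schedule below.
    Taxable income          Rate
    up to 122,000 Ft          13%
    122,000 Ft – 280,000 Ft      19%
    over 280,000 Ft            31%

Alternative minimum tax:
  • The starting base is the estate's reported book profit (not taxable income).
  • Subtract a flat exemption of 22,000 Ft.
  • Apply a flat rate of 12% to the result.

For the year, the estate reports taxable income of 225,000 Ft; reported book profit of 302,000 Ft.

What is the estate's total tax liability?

35,430 Ft

Mainline income levy:
  122,000 Ft × 13% = 15,860 Ft
  103,000 Ft × 19% = 19,570 Ft
  → 35,430 Ft

Alternative minimum tax:
  Base (reported book profit): 302,000 Ft
  Less exemption 22,000 Ft → base 280,000 Ft
  280,000 Ft × 12% = 33,600 Ft

35,430 Ft > 33,600 Ft, so the mainline income levy governs.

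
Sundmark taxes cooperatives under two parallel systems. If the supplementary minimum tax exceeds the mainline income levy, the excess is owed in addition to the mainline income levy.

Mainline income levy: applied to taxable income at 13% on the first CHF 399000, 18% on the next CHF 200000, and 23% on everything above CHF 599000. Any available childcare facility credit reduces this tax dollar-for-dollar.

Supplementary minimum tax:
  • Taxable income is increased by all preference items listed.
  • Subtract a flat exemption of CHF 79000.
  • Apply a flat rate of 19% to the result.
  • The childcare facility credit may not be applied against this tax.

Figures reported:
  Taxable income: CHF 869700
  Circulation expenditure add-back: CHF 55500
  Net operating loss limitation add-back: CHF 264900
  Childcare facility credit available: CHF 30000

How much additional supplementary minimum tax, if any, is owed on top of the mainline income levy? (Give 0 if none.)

Supplementary minimum tax:
  Adjusted income: CHF 869700 + CHF 55500 + CHF 264900 = CHF 1190100
  Less exemption CHF 79000 → base CHF 1111100
  CHF 1111100 × 19% = CHF 211109

Mainline income levy:
  CHF 399000 × 13% = CHF 51870
  CHF 200000 × 18% = CHF 36000
  CHF 270700 × 23% = CHF 62261
  → CHF 150131
  Less childcare facility credit CHF 30000 → CHF 120131

Excess of supplementary minimum tax over mainline income levy: CHF 211109 − CHF 120131 = CHF 90978.

CHF 90978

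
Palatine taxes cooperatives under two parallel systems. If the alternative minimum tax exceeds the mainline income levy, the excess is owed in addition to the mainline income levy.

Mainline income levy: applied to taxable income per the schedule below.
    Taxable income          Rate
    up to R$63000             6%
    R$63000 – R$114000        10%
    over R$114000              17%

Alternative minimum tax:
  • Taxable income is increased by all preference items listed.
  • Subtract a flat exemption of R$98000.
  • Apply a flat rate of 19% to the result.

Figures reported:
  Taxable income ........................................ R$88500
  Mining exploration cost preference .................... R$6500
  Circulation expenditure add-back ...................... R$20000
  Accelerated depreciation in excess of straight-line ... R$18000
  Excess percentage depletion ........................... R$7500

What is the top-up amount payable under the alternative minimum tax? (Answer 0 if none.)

R$1745

Alternative minimum tax:
  Adjusted income: R$88500 + R$6500 + R$20000 + R$18000 + R$7500 = R$140500
  Less exemption R$98000 → base R$42500
  R$42500 × 19% = R$8075

Mainline income levy:
  R$63000 × 6% = R$3780
  R$25500 × 10% = R$2550
  → R$6330

Excess of alternative minimum tax over mainline income levy: R$8075 − R$6330 = R$1745.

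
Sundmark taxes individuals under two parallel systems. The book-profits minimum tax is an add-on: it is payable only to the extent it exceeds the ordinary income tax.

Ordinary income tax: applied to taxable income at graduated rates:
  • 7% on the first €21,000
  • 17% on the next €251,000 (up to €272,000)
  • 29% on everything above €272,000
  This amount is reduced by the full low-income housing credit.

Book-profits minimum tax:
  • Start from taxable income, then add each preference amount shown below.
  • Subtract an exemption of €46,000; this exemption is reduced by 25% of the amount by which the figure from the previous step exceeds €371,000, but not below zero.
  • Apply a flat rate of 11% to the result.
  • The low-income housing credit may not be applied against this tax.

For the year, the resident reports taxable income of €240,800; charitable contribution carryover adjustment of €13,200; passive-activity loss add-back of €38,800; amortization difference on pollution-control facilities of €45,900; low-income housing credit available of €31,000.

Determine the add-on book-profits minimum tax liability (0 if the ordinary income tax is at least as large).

Ordinary income tax:
  €21,000 × 7% = €1,470
  €219,800 × 17% = €37,366
  → €38,836
  Less low-income housing credit €31,000 → €7,836

Book-profits minimum tax:
  Adjusted income: €240,800 + €13,200 + €38,800 + €45,900 = €338,700
  Exemption: €338,700 ≤ €371,000, so full €46,000 applies
  Base: €338,700 − €46,000 = €292,700
  €292,700 × 11% = €32,197

Excess of book-profits minimum tax over ordinary income tax: €32,197 − €7,836 = €24,361.

€24,361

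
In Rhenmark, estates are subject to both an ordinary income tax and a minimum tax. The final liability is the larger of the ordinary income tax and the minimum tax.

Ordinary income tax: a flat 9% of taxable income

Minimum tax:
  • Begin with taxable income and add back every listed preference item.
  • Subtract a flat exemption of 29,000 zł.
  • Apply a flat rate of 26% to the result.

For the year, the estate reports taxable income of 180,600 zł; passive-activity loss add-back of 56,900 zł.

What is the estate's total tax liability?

Ordinary income tax:
  180,600 zł × 9% = 16,254 zł

Minimum tax:
  Adjusted income: 180,600 zł + 56,900 zł = 237,500 zł
  Less exemption 29,000 zł → base 208,500 zł
  208,500 zł × 26% = 54,210 zł

54,210 zł > 16,254 zł, so the minimum tax is the binding amount.

54,210 zł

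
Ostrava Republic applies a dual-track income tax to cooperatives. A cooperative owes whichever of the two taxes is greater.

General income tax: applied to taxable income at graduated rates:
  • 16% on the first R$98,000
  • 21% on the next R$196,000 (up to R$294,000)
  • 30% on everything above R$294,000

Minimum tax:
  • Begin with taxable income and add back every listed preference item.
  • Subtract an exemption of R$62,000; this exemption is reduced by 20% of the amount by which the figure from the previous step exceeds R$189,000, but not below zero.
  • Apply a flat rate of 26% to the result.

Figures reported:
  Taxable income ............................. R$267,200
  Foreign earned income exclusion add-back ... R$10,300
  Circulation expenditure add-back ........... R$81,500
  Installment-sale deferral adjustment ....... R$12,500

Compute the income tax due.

General income tax:
  R$98,000 × 16% = R$15,680
  R$169,200 × 21% = R$35,532
  → R$51,212

Minimum tax:
  Adjusted income: R$267,200 + R$10,300 + R$81,500 + R$12,500 = R$371,500
  Exemption: R$62,000 − 20% × (R$371,500 − R$189,000) = R$62,000 − R$36,500 = R$25,500
  Base: R$371,500 − R$25,500 = R$346,000
  R$346,000 × 26% = R$89,960

R$89,960 > R$51,212, so the minimum tax is the binding amount.

R$89,960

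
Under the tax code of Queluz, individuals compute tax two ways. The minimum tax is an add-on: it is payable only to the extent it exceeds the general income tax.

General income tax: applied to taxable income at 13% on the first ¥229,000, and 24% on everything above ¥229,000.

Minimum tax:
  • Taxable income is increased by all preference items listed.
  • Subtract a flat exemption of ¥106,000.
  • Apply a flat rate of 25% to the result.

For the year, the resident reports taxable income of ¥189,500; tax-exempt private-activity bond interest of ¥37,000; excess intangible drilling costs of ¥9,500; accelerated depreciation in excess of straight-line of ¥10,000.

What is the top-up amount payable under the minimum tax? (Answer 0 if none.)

¥10,365

General income tax:
  ¥189,500 × 13% = ¥24,635

Minimum tax:
  Adjusted income: ¥189,500 + ¥37,000 + ¥9,500 + ¥10,000 = ¥246,000
  Less exemption ¥106,000 → base ¥140,000
  ¥140,000 × 25% = ¥35,000

Excess of minimum tax over general income tax: ¥35,000 − ¥24,635 = ¥10,365.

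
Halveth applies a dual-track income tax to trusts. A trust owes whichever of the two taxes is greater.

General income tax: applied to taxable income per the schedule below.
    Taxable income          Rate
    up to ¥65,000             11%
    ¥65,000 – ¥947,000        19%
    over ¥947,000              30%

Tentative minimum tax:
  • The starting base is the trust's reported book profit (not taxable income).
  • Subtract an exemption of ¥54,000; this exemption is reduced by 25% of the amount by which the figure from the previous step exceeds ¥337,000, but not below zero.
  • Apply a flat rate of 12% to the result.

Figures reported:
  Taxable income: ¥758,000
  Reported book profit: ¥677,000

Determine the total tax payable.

¥138,820

General income tax:
  ¥65,000 × 11% = ¥7,150
  ¥693,000 × 19% = ¥131,670
  → ¥138,820

Tentative minimum tax:
  Base (reported book profit): ¥677,000
  Exemption: 25% × (¥677,000 − ¥337,000) = ¥85,000 ≥ ¥54,000, so the exemption is fully phased out
  Base: ¥677,000 − ¥0 = ¥677,000
  ¥677,000 × 12% = ¥81,240

¥138,820 > ¥81,240, so the general income tax governs.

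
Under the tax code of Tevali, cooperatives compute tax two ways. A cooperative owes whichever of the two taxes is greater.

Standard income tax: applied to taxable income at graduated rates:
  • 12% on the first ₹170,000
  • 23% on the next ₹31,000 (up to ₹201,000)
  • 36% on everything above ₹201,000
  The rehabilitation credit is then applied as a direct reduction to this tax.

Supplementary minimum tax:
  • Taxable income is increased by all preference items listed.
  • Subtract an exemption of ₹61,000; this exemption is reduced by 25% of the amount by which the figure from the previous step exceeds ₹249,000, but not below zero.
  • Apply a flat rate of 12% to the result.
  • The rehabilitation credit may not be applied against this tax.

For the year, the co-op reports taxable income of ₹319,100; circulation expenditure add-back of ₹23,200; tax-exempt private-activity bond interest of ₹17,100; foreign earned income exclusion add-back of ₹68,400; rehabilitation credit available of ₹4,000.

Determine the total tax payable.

₹66,046

Standard income tax:
  ₹170,000 × 12% = ₹20,400
  ₹31,000 × 23% = ₹7,130
  ₹118,100 × 36% = ₹42,516
  → ₹70,046
  Less rehabilitation credit ₹4,000 → ₹66,046

Supplementary minimum tax:
  Adjusted income: ₹319,100 + ₹23,200 + ₹17,100 + ₹68,400 = ₹427,800
  Exemption: ₹61,000 − 25% × (₹427,800 − ₹249,000) = ₹61,000 − ₹44,700 = ₹16,300
  Base: ₹427,800 − ₹16,300 = ₹411,500
  ₹411,500 × 12% = ₹49,380

₹66,046 > ₹49,380, so the standard income tax governs.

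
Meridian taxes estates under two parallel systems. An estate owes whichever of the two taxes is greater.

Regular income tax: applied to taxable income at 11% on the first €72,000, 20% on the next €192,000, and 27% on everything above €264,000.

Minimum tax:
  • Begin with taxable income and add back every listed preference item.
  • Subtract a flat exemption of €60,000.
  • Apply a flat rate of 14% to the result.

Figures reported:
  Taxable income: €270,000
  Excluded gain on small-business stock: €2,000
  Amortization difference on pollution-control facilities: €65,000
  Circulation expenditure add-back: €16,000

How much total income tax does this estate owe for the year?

€47,940

Regular income tax:
  €72,000 × 11% = €7,920
  €192,000 × 20% = €38,400
  €6,000 × 27% = €1,620
  → €47,940

Minimum tax:
  Adjusted income: €270,000 + €2,000 + €65,000 + €16,000 = €353,000
  Less exemption €60,000 → base €293,000
  €293,000 × 14% = €41,020

€47,940 > €41,020, so the regular income tax governs.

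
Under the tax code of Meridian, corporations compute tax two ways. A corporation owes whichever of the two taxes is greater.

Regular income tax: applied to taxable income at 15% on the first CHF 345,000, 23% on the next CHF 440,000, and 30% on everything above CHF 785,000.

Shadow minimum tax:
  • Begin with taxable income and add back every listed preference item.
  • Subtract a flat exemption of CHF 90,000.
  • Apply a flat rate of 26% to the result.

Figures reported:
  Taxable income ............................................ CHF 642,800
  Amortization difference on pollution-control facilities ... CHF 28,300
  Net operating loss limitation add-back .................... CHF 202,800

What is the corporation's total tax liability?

Shadow minimum tax:
  Adjusted income: CHF 642,800 + CHF 28,300 + CHF 202,800 = CHF 873,900
  Less exemption CHF 90,000 → base CHF 783,900
  CHF 783,900 × 26% = CHF 203,814

Regular income tax:
  CHF 345,000 × 15% = CHF 51,750
  CHF 297,800 × 23% = CHF 68,494
  → CHF 120,244

CHF 203,814 > CHF 120,244, so the shadow minimum tax is the binding amount.

CHF 203,814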